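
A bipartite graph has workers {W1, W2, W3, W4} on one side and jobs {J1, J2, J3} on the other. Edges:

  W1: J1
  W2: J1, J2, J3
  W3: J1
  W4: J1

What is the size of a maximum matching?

Unit-capacity flow: source→left, listed edges, right→sink; max matching = max flow.
Augmenting path W1→J1 (+1); matched 1.
Augmenting path W2→J2 (+1); matched 2.
No augmenting path remains; maximum matching = 2.
König certificate: {W2, J1} is a vertex cover of size 2 (every listed pair touches it), so no matching can be larger.

2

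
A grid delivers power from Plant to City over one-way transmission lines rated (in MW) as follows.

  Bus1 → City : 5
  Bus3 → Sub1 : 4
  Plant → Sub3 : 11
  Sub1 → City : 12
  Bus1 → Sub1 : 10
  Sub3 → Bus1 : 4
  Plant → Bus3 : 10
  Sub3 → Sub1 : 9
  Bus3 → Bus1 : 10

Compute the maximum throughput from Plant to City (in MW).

17

Augment Plant→Bus3→Sub1→City: bottleneck 4, flow now 4.
Augment Plant→Bus3→Bus1→City: bottleneck 5, flow now 9.
Augment Plant→Sub3→Sub1→City: bottleneck 8, flow now 17.
No augmenting path remains; maximum flow = 17.
In the residual graph, reachable from Plant: {Plant, Bus3, Sub3, Sub1, Bus1}.
Min-cut edges: Sub1→City (12), Bus1→City (5); capacity 12 + 5 = 17.
This cut is saturated, so no flow can exceed 17.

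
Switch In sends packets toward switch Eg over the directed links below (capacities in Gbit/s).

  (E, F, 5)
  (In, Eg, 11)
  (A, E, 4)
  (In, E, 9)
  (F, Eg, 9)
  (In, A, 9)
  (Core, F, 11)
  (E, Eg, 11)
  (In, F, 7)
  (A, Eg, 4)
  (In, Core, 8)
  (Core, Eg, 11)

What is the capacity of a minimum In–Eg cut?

43

Augment In→Eg: bottleneck 11, flow now 11.
Augment In→Core→Eg: bottleneck 8, flow now 19.
Augment In→A→Eg: bottleneck 4, flow now 23.
Augment In→E→Eg: bottleneck 9, flow now 32.
Augment In→F→Eg: bottleneck 7, flow now 39.
Augment In→A→E→Eg: bottleneck 2, flow now 41.
Augment In→A→E→F→Eg: bottleneck 2, flow now 43.
No augmenting path remains; maximum flow = 43.
By max-flow min-cut, the minimum cut capacity equals the max flow.
In the residual graph, reachable from In: {In, A}.
Min-cut edges: In→Core (8), In→E (9), In→F (7), In→Eg (11), A→E (4), A→Eg (4); capacity 8 + 9 + 7 + 11 + 4 + 4 = 43.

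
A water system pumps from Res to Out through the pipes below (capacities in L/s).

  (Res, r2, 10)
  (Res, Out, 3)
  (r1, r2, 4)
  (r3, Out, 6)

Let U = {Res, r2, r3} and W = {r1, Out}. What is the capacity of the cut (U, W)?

Edges leaving {Res, r2, r3}: Res→Out (3), r3→Out (6).
Cut capacity = 3 + 6 = 9.

9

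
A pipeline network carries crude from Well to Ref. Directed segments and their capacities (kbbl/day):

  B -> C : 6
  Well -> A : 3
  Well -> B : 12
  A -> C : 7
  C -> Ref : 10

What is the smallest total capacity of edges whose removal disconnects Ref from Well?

Augment Well→A→C→Ref: bottleneck 3, flow now 3.
Augment Well→B→C→Ref: bottleneck 6, flow now 9.
No augmenting path remains; maximum flow = 9.
By max-flow min-cut, the minimum cut capacity equals the max flow.
In the residual graph, reachable from Well: {Well, B}.
Min-cut edges: Well→A (3), B→C (6); capacity 3 + 6 = 9.

9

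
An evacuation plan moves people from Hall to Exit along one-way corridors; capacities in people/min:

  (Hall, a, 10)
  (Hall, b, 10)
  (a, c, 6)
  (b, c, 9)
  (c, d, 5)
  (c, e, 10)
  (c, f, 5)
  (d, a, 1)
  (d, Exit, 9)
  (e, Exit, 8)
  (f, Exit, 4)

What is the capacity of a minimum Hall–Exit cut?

Augment Hall→a→c→d→Exit: bottleneck 5, flow now 5.
Augment Hall→a→c→e→Exit: bottleneck 1, flow now 6.
Augment Hall→b→c→e→Exit: bottleneck 7, flow now 13.
Augment Hall→b→c→f→Exit: bottleneck 2, flow now 15.
No augmenting path remains; maximum flow = 15.
By max-flow min-cut, the minimum cut capacity equals the max flow.
In the residual graph, reachable from Hall: {Hall, a, b}.
Min-cut edges: a→c (6), b→c (9); capacity 6 + 9 = 15.

15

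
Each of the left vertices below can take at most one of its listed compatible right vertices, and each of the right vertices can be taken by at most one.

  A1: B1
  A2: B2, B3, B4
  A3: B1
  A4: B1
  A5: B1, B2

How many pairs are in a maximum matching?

Unit-capacity flow: source→left, listed edges, right→sink; max matching = max flow.
Augmenting path A1→B1 (+1); matched 1.
Augmenting path A2→B2 (+1); matched 2.
Augmenting path A5→B2→A2→B3 (+1); matched 3.
No augmenting path remains; maximum matching = 3.
König certificate: {A2, A5, B1} is a vertex cover of size 3 (every listed pair touches it), so no matching can be larger.

3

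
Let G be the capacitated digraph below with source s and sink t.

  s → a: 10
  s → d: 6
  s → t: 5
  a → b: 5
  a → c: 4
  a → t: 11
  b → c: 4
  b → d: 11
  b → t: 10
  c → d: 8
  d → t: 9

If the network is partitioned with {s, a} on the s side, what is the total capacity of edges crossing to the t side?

31

Edges leaving {s, a}: s→d (6), s→t (5), a→b (5), a→c (4), a→t (11).
Cut capacity = 6 + 5 + 5 + 4 + 11 = 31.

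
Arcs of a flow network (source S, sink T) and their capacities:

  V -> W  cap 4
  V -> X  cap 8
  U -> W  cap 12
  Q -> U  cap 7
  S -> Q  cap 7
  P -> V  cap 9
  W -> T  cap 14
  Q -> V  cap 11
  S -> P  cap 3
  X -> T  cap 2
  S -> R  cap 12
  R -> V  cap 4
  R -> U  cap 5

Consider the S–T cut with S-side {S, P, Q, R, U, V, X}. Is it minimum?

Given cut capacity: 12 + 4 + 2 = 18.
Augment S→P→V→W→T: bottleneck 3, flow now 3.
Augment S→Q→U→W→T: bottleneck 7, flow now 10.
Augment S→R→U→W→T: bottleneck 4, flow now 14.
Augment S→R→V→X→T: bottleneck 2, flow now 16.
No augmenting path remains; maximum flow = 16.
In the residual graph, reachable from S: {S, P, Q, R, U, V, W, X}.
Min-cut edges: W→T (14), X→T (2); capacity 14 + 2 = 16.
Cut capacity 18 exceeds the max flow 16, so it is not minimum.

No — its capacity is 18, but the minimum cut has capacity 16.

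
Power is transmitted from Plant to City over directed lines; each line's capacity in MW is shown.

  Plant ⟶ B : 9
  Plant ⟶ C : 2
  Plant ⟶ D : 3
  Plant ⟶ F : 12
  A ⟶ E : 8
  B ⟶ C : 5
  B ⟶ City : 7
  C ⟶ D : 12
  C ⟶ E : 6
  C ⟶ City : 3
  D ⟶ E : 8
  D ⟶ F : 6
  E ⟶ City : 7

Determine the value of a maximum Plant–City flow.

Augment Plant→B→City: bottleneck 7, flow now 7.
Augment Plant→C→City: bottleneck 2, flow now 9.
Augment Plant→B→C→City: bottleneck 1, flow now 10.
Augment Plant→D→E→City: bottleneck 3, flow now 13.
Augment Plant→B→C→E→City: bottleneck 1, flow now 14.
No augmenting path remains; maximum flow = 14.
In the residual graph, reachable from Plant: {Plant, F}.
Min-cut edges: Plant→B (9), Plant→C (2), Plant→D (3); capacity 9 + 2 + 3 = 14.
This cut is saturated, so no flow can exceed 14.

14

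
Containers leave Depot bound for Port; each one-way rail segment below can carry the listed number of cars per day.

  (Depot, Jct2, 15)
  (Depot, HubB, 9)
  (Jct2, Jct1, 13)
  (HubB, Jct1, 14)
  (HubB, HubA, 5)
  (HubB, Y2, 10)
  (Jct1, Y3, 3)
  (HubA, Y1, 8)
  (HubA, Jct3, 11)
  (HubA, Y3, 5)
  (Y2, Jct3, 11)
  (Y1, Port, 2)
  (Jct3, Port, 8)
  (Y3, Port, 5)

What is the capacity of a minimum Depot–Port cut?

12

Augment Depot→Jct2→Jct1→Y3→Port: bottleneck 3, flow now 3.
Augment Depot→HubB→HubA→Y1→Port: bottleneck 2, flow now 5.
Augment Depot→HubB→HubA→Jct3→Port: bottleneck 3, flow now 8.
Augment Depot→HubB→Y2→Jct3→Port: bottleneck 4, flow now 12.
No augmenting path remains; maximum flow = 12.
By max-flow min-cut, the minimum cut capacity equals the max flow.
In the residual graph, reachable from Depot: {Depot, Jct2, Jct1}.
Min-cut edges: Depot→HubB (9), Jct1→Y3 (3); capacity 9 + 3 = 12.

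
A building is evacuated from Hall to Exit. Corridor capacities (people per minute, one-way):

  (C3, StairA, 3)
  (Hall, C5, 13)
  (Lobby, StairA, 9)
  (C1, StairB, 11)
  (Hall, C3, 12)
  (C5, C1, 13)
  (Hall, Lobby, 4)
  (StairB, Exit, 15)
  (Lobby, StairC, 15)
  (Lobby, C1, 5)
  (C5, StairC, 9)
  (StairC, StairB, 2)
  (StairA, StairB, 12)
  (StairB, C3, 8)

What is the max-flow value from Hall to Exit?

15

Augment Hall→C3→StairA→StairB→Exit: bottleneck 3, flow now 3.
Augment Hall→Lobby→StairC→StairB→Exit: bottleneck 2, flow now 5.
Augment Hall→Lobby→StairA→StairB→Exit: bottleneck 2, flow now 7.
Augment Hall→C5→C1→StairB→Exit: bottleneck 8, flow now 15.
No augmenting path remains; maximum flow = 15.
In the residual graph, reachable from Hall: {Hall, C3, Lobby, C5, StairC, StairA, C1, StairB}.
Min-cut edges: StairB→Exit (15); capacity 15 = 15.
This cut is saturated, so no flow can exceed 15.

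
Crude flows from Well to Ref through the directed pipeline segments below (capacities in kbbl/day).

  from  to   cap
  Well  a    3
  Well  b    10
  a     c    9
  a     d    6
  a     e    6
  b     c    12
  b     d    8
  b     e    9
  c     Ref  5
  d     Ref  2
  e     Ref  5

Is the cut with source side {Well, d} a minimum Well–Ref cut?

Given cut capacity: 3 + 10 + 2 = 15.
Augment Well→a→c→Ref: bottleneck 3, flow now 3.
Augment Well→b→c→Ref: bottleneck 2, flow now 5.
Augment Well→b→d→Ref: bottleneck 2, flow now 7.
Augment Well→b→e→Ref: bottleneck 5, flow now 12.
No augmenting path remains; maximum flow = 12.
In the residual graph, reachable from Well: {Well, a, b, c, d, e}.
Min-cut edges: c→Ref (5), d→Ref (2), e→Ref (5); capacity 5 + 2 + 5 = 12.
Cut capacity 15 exceeds the max flow 12, so it is not minimum.

No — its capacity is 15, but the minimum cut has capacity 12.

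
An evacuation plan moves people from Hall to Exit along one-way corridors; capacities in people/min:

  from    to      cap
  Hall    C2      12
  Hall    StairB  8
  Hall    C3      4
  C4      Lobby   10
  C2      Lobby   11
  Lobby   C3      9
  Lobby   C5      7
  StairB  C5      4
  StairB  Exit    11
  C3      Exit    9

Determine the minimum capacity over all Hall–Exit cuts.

Augment Hall→StairB→Exit: bottleneck 8, flow now 8.
Augment Hall→C3→Exit: bottleneck 4, flow now 12.
Augment Hall→C2→Lobby→C3→Exit: bottleneck 5, flow now 17.
No augmenting path remains; maximum flow = 17.
By max-flow min-cut, the minimum cut capacity equals the max flow.
In the residual graph, reachable from Hall: {Hall, C2, Lobby, C3, C5}.
Min-cut edges: Hall→StairB (8), C3→Exit (9); capacity 8 + 9 = 17.

17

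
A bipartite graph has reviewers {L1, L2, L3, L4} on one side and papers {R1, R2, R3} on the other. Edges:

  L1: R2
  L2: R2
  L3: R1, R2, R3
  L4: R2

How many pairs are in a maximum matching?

Unit-capacity flow: source→left, listed edges, right→sink; max matching = max flow.
Augmenting path L1→R2 (+1); matched 1.
Augmenting path L3→R1 (+1); matched 2.
No augmenting path remains; maximum matching = 2.
König certificate: {L3, R2} is a vertex cover of size 2 (every listed pair touches it), so no matching can be larger.

2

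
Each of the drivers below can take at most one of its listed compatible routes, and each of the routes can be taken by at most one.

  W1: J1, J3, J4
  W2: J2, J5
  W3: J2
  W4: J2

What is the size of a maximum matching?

3

Unit-capacity flow: source→left, listed edges, right→sink; max matching = max flow.
Augmenting path W1→J1 (+1); matched 1.
Augmenting path W2→J2 (+1); matched 2.
Augmenting path W3→J2→W2→J5 (+1); matched 3.
No augmenting path remains; maximum matching = 3.
König certificate: {W1, W2, J2} is a vertex cover of size 3 (every listed pair touches it), so no matching can be larger.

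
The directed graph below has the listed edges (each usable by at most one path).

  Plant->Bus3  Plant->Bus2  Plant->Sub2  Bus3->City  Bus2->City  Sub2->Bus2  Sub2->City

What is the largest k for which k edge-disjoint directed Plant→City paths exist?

Assign every edge capacity 1; by Menger, the answer equals the max flow.
Path Plant→Bus3→City (+1); total 1.
Path Plant→Bus2→City (+1); total 2.
Path Plant→Sub2→City (+1); total 3.
No residual Plant→City path; max flow = 3.
Certifying cut of size 3: {Plant→Bus2, Plant→Bus3, Plant→Sub2}.

3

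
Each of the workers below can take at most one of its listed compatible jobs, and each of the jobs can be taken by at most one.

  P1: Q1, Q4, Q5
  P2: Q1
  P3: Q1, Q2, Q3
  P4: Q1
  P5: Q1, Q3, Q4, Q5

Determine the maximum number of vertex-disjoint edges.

Unit-capacity flow: source→left, listed edges, right→sink; max matching = max flow.
Augmenting path P1→Q1 (+1); matched 1.
Augmenting path P3→Q2 (+1); matched 2.
Augmenting path P5→Q3 (+1); matched 3.
Augmenting path P2→Q1→P1→Q4 (+1); matched 4.
No augmenting path remains; maximum matching = 4.
König certificate: {P1, P3, P5, Q1} is a vertex cover of size 4 (every listed pair touches it), so no matching can be larger.

4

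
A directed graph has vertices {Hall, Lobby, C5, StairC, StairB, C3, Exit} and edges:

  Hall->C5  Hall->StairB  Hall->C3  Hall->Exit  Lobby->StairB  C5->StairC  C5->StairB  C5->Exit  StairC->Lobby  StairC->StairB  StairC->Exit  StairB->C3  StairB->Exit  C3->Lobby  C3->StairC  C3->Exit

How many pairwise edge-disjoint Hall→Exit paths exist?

4

Assign every edge capacity 1; by Menger, the answer equals the max flow.
Path Hall→Exit (+1); total 1.
Path Hall→C5→Exit (+1); total 2.
Path Hall→StairB→Exit (+1); total 3.
Path Hall→C3→Exit (+1); total 4.
No residual Hall→Exit path; max flow = 4.
Certifying cut of size 4: {Hall→C3, Hall→C5, Hall→Exit, Hall→StairB}.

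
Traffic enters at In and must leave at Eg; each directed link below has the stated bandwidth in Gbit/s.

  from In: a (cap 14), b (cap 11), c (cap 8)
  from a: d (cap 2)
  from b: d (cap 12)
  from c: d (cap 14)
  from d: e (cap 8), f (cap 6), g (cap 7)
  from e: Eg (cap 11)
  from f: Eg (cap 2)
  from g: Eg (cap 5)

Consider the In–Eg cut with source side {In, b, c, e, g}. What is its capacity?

Edges leaving {In, b, c, e, g}: In→a (14), b→d (12), c→d (14), e→Eg (11), g→Eg (5).
Cut capacity = 14 + 12 + 14 + 11 + 5 = 56.

56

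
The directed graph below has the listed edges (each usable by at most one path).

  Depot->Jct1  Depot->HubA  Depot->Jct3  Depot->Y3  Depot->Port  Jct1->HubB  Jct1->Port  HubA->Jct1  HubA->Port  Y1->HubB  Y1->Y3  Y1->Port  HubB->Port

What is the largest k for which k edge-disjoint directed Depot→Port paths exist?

Assign every edge capacity 1; by Menger, the answer equals the max flow.
Path Depot→Port (+1); total 1.
Path Depot→Jct1→Port (+1); total 2.
Path Depot→HubA→Port (+1); total 3.
No residual Depot→Port path; max flow = 3.
Certifying cut of size 3: {Depot→HubA, Depot→Jct1, Depot→Port}.

3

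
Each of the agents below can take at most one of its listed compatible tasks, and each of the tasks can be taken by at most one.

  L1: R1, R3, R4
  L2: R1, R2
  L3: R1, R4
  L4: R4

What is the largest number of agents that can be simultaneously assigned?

Unit-capacity flow: source→left, listed edges, right→sink; max matching = max flow.
Augmenting path L1→R1 (+1); matched 1.
Augmenting path L2→R2 (+1); matched 2.
Augmenting path L3→R4 (+1); matched 3.
Augmenting path L4→R4→L3→R1→L1→R3 (+1); matched 4.
No augmenting path remains; maximum matching = 4.
König certificate: {L1, L2, L3, L4} is a vertex cover of size 4 (every listed pair touches it), so no matching can be larger.

4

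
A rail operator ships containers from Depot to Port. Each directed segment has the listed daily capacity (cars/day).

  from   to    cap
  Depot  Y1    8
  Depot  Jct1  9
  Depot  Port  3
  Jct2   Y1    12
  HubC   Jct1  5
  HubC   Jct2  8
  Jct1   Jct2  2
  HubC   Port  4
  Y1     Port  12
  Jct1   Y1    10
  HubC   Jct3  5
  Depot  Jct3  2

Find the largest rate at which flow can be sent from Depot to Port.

Augment Depot→Port: bottleneck 3, flow now 3.
Augment Depot→Y1→Port: bottleneck 8, flow now 11.
Augment Depot→Jct1→Y1→Port: bottleneck 4, flow now 15.
No augmenting path remains; maximum flow = 15.
In the residual graph, reachable from Depot: {Depot, Jct1, Jct2, Jct3, Y1}.
Min-cut edges: Depot→Port (3), Y1→Port (12); capacity 3 + 12 = 15.
This cut is saturated, so no flow can exceed 15.

15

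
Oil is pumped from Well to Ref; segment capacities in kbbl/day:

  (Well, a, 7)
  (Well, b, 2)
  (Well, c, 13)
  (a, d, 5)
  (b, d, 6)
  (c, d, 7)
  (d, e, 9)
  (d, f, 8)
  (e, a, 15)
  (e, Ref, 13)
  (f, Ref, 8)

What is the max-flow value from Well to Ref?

14

Augment Well→a→d→e→Ref: bottleneck 5, flow now 5.
Augment Well→b→d→e→Ref: bottleneck 2, flow now 7.
Augment Well→c→d→e→Ref: bottleneck 2, flow now 9.
Augment Well→c→d→f→Ref: bottleneck 5, flow now 14.
No augmenting path remains; maximum flow = 14.
In the residual graph, reachable from Well: {Well, a, c}.
Min-cut edges: Well→b (2), a→d (5), c→d (7); capacity 2 + 5 + 7 = 14.
This cut is saturated, so no flow can exceed 14.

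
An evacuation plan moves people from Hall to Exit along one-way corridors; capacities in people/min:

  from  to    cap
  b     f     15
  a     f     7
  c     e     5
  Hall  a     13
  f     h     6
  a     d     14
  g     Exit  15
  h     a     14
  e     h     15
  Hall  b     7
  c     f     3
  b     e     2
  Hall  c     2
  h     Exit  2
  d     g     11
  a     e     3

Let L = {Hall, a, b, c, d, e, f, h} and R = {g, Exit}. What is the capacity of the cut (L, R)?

Edges leaving {Hall, a, b, c, d, e, f, h}: d→g (11), h→Exit (2).
Cut capacity = 11 + 2 = 13.

13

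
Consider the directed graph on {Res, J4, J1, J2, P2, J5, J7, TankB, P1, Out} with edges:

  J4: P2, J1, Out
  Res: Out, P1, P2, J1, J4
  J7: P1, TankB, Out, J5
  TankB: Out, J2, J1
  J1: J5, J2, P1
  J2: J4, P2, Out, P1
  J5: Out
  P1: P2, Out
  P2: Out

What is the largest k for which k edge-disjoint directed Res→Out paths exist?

Assign every edge capacity 1; by Menger, the answer equals the max flow.
Path Res→Out (+1); total 1.
Path Res→J4→Out (+1); total 2.
Path Res→P2→Out (+1); total 3.
Path Res→P1→Out (+1); total 4.
Path Res→J1→J2→Out (+1); total 5.
No residual Res→Out path; max flow = 5.
Certifying cut of size 5: {Res→J1, Res→J4, Res→Out, Res→P1, Res→P2}.

5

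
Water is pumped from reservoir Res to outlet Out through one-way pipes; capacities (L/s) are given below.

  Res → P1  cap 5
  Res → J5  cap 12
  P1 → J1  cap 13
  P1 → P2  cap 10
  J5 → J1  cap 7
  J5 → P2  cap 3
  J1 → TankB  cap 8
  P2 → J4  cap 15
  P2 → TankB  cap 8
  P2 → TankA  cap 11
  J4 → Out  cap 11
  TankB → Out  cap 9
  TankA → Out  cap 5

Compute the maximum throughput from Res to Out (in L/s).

Augment Res→P1→J1→TankB→Out: bottleneck 5, flow now 5.
Augment Res→J5→J1→TankB→Out: bottleneck 3, flow now 8.
Augment Res→J5→P2→J4→Out: bottleneck 3, flow now 11.
Augment Res→J5→J1→P1→P2→J4→Out: bottleneck 4, flow now 15. (uses reverse residual edge)
No augmenting path remains; maximum flow = 15.
In the residual graph, reachable from Res: {Res, J5}.
Min-cut edges: Res→P1 (5), J5→J1 (7), J5→P2 (3); capacity 5 + 7 + 3 = 15.
This cut is saturated, so no flow can exceed 15.

15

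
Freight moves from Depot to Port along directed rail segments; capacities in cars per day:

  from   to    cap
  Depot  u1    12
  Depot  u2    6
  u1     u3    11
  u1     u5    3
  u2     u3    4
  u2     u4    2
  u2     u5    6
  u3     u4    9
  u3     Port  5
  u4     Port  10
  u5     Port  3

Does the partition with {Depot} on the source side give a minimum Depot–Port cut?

Yes — it is a minimum cut (capacity 18).

Given cut capacity: 12 + 6 = 18.
Augment Depot→u1→u3→Port: bottleneck 5, flow now 5.
Augment Depot→u1→u5→Port: bottleneck 3, flow now 8.
Augment Depot→u2→u4→Port: bottleneck 2, flow now 10.
Augment Depot→u1→u3→u4→Port: bottleneck 4, flow now 14.
Augment Depot→u2→u3→u4→Port: bottleneck 4, flow now 18.
No augmenting path remains; maximum flow = 18.
Cut capacity 18 equals the max flow, so it is a minimum cut.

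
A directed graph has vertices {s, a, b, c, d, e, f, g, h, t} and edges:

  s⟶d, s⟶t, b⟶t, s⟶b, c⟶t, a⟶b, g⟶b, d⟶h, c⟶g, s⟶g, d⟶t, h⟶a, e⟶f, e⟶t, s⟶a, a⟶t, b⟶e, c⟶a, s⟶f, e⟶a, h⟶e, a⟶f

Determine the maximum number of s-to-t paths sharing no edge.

5

Assign every edge capacity 1; by Menger, the answer equals the max flow.
Path s→t (+1); total 1.
Path s→a→t (+1); total 2.
Path s→b→t (+1); total 3.
Path s→d→t (+1); total 4.
Path s→g→b→e→t (+1); total 5.
No residual s→t path; max flow = 5.
Certifying cut of size 5: {s→a, s→b, s→d, s→g, s→t}.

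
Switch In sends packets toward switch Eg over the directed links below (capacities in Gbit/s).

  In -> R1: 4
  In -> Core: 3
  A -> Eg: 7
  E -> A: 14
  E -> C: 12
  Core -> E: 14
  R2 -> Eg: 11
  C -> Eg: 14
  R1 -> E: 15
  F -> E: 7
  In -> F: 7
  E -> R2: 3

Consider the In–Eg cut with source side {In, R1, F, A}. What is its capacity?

32

Edges leaving {In, R1, F, A}: In→Core (3), R1→E (15), F→E (7), A→Eg (7).
Cut capacity = 3 + 15 + 7 + 7 = 32.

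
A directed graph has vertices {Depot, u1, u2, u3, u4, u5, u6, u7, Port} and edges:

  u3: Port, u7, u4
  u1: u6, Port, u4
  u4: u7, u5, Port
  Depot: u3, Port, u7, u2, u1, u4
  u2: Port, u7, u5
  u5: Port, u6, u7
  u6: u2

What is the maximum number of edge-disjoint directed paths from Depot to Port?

5

Assign every edge capacity 1; by Menger, the answer equals the max flow.
Path Depot→Port (+1); total 1.
Path Depot→u1→Port (+1); total 2.
Path Depot→u2→Port (+1); total 3.
Path Depot→u3→Port (+1); total 4.
Path Depot→u4→Port (+1); total 5.
No residual Depot→Port path; max flow = 5.
Certifying cut of size 5: {Depot→Port, Depot→u1, Depot→u2, Depot→u3, Depot→u4}.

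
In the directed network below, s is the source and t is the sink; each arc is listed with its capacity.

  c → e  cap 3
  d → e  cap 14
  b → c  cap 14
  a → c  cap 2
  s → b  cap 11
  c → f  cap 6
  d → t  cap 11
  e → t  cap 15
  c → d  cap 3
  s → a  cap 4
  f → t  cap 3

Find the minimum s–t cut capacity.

Augment s→a→c→d→t: bottleneck 2, flow now 2.
Augment s→b→c→d→t: bottleneck 1, flow now 3.
Augment s→b→c→e→t: bottleneck 3, flow now 6.
Augment s→b→c→f→t: bottleneck 3, flow now 9.
No augmenting path remains; maximum flow = 9.
By max-flow min-cut, the minimum cut capacity equals the max flow.
In the residual graph, reachable from s: {s, a, b, c, f}.
Min-cut edges: c→d (3), c→e (3), f→t (3); capacity 3 + 3 + 3 = 9.

9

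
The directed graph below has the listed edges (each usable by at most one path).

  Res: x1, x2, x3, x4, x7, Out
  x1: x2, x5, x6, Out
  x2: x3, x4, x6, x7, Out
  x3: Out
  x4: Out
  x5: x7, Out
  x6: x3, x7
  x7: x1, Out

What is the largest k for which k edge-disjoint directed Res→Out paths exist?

6

Assign every edge capacity 1; by Menger, the answer equals the max flow.
Path Res→Out (+1); total 1.
Path Res→x1→Out (+1); total 2.
Path Res→x2→Out (+1); total 3.
Path Res→x3→Out (+1); total 4.
Path Res→x4→Out (+1); total 5.
Path Res→x7→Out (+1); total 6.
No residual Res→Out path; max flow = 6.
Certifying cut of size 6: {Res→Out, Res→x1, Res→x2, Res→x3, Res→x4, Res→x7}.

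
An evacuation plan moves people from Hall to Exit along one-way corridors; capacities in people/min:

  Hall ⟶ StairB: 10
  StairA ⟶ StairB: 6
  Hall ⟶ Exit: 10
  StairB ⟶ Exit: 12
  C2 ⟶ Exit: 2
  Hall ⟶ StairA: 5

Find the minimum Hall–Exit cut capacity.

Augment Hall→Exit: bottleneck 10, flow now 10.
Augment Hall→StairB→Exit: bottleneck 10, flow now 20.
Augment Hall→StairA→StairB→Exit: bottleneck 2, flow now 22.
No augmenting path remains; maximum flow = 22.
By max-flow min-cut, the minimum cut capacity equals the max flow.
In the residual graph, reachable from Hall: {Hall, StairA, StairB}.
Min-cut edges: Hall→Exit (10), StairB→Exit (12); capacity 10 + 12 = 22.

22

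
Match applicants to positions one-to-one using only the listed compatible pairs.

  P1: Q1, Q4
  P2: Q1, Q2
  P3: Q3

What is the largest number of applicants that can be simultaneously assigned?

3

Unit-capacity flow: source→left, listed edges, right→sink; max matching = max flow.
Augmenting path P1→Q1 (+1); matched 1.
Augmenting path P2→Q2 (+1); matched 2.
Augmenting path P3→Q3 (+1); matched 3.
No augmenting path remains; maximum matching = 3.
König certificate: {P1, P2, P3} is a vertex cover of size 3 (every listed pair touches it), so no matching can be larger.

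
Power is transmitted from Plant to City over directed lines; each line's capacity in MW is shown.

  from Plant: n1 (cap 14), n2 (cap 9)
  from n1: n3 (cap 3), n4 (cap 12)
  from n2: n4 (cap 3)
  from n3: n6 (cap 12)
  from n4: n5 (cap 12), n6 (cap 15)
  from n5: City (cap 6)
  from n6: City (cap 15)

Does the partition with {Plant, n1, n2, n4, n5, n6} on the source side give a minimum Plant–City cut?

Given cut capacity: 3 + 6 + 15 = 24.
Augment Plant→n1→n3→n6→City: bottleneck 3, flow now 3.
Augment Plant→n1→n4→n5→City: bottleneck 6, flow now 9.
Augment Plant→n1→n4→n6→City: bottleneck 5, flow now 14.
Augment Plant→n2→n4→n6→City: bottleneck 3, flow now 17.
No augmenting path remains; maximum flow = 17.
In the residual graph, reachable from Plant: {Plant, n2}.
Min-cut edges: Plant→n1 (14), n2→n4 (3); capacity 14 + 3 = 17.
Cut capacity 24 exceeds the max flow 17, so it is not minimum.

No — its capacity is 24, but the minimum cut has capacity 17.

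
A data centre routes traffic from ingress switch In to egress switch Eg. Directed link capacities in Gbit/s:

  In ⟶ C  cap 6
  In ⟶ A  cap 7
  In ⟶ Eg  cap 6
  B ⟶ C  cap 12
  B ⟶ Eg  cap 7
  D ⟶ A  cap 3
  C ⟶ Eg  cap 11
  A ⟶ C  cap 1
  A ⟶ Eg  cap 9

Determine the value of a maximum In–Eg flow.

Augment In→Eg: bottleneck 6, flow now 6.
Augment In→C→Eg: bottleneck 6, flow now 12.
Augment In→A→Eg: bottleneck 7, flow now 19.
No augmenting path remains; maximum flow = 19.
In the residual graph, reachable from In: {In}.
Min-cut edges: In→C (6), In→A (7), In→Eg (6); capacity 6 + 7 + 6 = 19.
This cut is saturated, so no flow can exceed 19.

19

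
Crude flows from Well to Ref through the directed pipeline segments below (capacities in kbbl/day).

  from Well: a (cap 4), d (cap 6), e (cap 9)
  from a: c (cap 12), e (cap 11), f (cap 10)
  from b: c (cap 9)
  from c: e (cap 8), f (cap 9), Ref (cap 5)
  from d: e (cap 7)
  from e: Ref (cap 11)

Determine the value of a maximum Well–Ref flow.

15

Augment Well→e→Ref: bottleneck 9, flow now 9.
Augment Well→a→c→Ref: bottleneck 4, flow now 13.
Augment Well→d→e→Ref: bottleneck 2, flow now 15.
No augmenting path remains; maximum flow = 15.
In the residual graph, reachable from Well: {Well, d, e}.
Min-cut edges: Well→a (4), e→Ref (11); capacity 4 + 11 = 15.
This cut is saturated, so no flow can exceed 15.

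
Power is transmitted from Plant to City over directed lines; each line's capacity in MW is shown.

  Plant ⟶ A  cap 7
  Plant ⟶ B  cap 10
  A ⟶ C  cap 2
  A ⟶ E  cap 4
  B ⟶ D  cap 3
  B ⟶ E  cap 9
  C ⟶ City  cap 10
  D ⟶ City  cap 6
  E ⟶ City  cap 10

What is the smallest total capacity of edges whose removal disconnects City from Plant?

Augment Plant→A→C→City: bottleneck 2, flow now 2.
Augment Plant→A→E→City: bottleneck 4, flow now 6.
Augment Plant→B→D→City: bottleneck 3, flow now 9.
Augment Plant→B→E→City: bottleneck 6, flow now 15.
No augmenting path remains; maximum flow = 15.
By max-flow min-cut, the minimum cut capacity equals the max flow.
In the residual graph, reachable from Plant: {Plant, A, B, E}.
Min-cut edges: A→C (2), B→D (3), E→City (10); capacity 2 + 3 + 10 = 15.

15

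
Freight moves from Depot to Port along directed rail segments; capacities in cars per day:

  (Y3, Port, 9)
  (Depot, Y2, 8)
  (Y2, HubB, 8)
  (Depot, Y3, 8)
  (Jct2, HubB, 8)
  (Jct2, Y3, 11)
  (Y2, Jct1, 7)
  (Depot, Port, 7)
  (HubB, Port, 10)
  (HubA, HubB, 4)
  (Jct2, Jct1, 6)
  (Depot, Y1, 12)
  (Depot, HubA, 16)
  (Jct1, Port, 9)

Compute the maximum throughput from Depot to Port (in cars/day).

27

Augment Depot→Port: bottleneck 7, flow now 7.
Augment Depot→Y3→Port: bottleneck 8, flow now 15.
Augment Depot→Y2→Jct1→Port: bottleneck 7, flow now 22.
Augment Depot→Y2→HubB→Port: bottleneck 1, flow now 23.
Augment Depot→HubA→HubB→Port: bottleneck 4, flow now 27.
No augmenting path remains; maximum flow = 27.
In the residual graph, reachable from Depot: {Depot, Y1, HubA}.
Min-cut edges: Depot→Y2 (8), Depot→Y3 (8), Depot→Port (7), HubA→HubB (4); capacity 8 + 8 + 7 + 4 = 27.
This cut is saturated, so no flow can exceed 27.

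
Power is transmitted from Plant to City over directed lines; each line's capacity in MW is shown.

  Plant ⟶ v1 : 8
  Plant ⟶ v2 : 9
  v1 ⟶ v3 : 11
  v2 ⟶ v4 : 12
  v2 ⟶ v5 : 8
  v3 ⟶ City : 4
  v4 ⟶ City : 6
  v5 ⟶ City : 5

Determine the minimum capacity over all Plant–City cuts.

13

Augment Plant→v1→v3→City: bottleneck 4, flow now 4.
Augment Plant→v2→v4→City: bottleneck 6, flow now 10.
Augment Plant→v2→v5→City: bottleneck 3, flow now 13.
No augmenting path remains; maximum flow = 13.
By max-flow min-cut, the minimum cut capacity equals the max flow.
In the residual graph, reachable from Plant: {Plant, v1, v3}.
Min-cut edges: Plant→v2 (9), v3→City (4); capacity 9 + 4 = 13.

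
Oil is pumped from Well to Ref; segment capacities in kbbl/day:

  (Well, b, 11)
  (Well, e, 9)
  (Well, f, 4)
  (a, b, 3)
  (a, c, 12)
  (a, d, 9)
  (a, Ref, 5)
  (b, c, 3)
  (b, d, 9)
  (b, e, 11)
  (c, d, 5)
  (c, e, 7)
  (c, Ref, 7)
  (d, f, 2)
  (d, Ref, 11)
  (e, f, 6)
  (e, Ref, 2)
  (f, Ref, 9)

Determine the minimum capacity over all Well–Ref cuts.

22

Augment Well→e→Ref: bottleneck 2, flow now 2.
Augment Well→f→Ref: bottleneck 4, flow now 6.
Augment Well→b→c→Ref: bottleneck 3, flow now 9.
Augment Well→b→d→Ref: bottleneck 8, flow now 17.
Augment Well→e→f→Ref: bottleneck 5, flow now 22.
No augmenting path remains; maximum flow = 22.
By max-flow min-cut, the minimum cut capacity equals the max flow.
In the residual graph, reachable from Well: {Well, e, f}.
Min-cut edges: Well→b (11), e→Ref (2), f→Ref (9); capacity 11 + 2 + 9 = 22.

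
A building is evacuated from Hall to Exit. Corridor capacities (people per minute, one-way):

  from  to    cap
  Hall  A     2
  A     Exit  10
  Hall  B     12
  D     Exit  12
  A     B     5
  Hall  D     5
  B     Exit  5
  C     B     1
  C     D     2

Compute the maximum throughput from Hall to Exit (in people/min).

12

Augment Hall→A→Exit: bottleneck 2, flow now 2.
Augment Hall→B→Exit: bottleneck 5, flow now 7.
Augment Hall→D→Exit: bottleneck 5, flow now 12.
No augmenting path remains; maximum flow = 12.
In the residual graph, reachable from Hall: {Hall, B}.
Min-cut edges: Hall→A (2), Hall→D (5), B→Exit (5); capacity 2 + 5 + 5 = 12.
This cut is saturated, so no flow can exceed 12.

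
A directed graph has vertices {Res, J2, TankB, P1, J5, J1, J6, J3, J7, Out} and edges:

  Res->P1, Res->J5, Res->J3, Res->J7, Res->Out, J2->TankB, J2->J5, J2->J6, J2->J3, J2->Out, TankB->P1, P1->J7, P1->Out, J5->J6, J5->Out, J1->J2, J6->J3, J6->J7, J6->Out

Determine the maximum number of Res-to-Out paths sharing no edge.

3

Assign every edge capacity 1; by Menger, the answer equals the max flow.
Path Res→Out (+1); total 1.
Path Res→P1→Out (+1); total 2.
Path Res→J5→Out (+1); total 3.
No residual Res→Out path; max flow = 3.
Certifying cut of size 3: {Res→J5, Res→Out, Res→P1}.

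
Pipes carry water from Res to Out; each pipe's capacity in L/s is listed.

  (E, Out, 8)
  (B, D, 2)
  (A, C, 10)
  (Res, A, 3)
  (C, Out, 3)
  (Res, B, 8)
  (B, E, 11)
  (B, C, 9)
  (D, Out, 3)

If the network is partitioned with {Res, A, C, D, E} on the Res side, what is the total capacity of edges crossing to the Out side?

22

Edges leaving {Res, A, C, D, E}: Res→B (8), C→Out (3), D→Out (3), E→Out (8).
Cut capacity = 8 + 3 + 3 + 8 = 22.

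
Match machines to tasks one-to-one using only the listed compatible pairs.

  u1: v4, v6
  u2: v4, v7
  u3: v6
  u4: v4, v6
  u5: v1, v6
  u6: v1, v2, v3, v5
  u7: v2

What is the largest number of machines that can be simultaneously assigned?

6

Unit-capacity flow: source→left, listed edges, right→sink; max matching = max flow.
Augmenting path u1→v4 (+1); matched 1.
Augmenting path u2→v7 (+1); matched 2.
Augmenting path u3→v6 (+1); matched 3.
Augmenting path u5→v1 (+1); matched 4.
Augmenting path u6→v2 (+1); matched 5.
Augmenting path u7→v2→u6→v3 (+1); matched 6.
No augmenting path remains; maximum matching = 6.
König certificate: {u2, u5, u6, u7, v4, v6} is a vertex cover of size 6 (every listed pair touches it), so no matching can be larger.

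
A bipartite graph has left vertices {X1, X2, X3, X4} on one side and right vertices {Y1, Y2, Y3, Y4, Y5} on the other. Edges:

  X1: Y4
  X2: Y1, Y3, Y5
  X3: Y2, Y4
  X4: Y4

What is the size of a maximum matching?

3

Unit-capacity flow: source→left, listed edges, right→sink; max matching = max flow.
Augmenting path X1→Y4 (+1); matched 1.
Augmenting path X2→Y1 (+1); matched 2.
Augmenting path X3→Y2 (+1); matched 3.
No augmenting path remains; maximum matching = 3.
König certificate: {X2, X3, Y4} is a vertex cover of size 3 (every listed pair touches it), so no matching can be larger.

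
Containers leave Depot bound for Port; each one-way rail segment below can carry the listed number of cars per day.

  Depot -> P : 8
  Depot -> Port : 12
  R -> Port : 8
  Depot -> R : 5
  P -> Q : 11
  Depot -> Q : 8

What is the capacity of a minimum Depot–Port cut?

17

Augment Depot→Port: bottleneck 12, flow now 12.
Augment Depot→R→Port: bottleneck 5, flow now 17.
No augmenting path remains; maximum flow = 17.
By max-flow min-cut, the minimum cut capacity equals the max flow.
In the residual graph, reachable from Depot: {Depot, P, Q}.
Min-cut edges: Depot→R (5), Depot→Port (12); capacity 5 + 12 = 17.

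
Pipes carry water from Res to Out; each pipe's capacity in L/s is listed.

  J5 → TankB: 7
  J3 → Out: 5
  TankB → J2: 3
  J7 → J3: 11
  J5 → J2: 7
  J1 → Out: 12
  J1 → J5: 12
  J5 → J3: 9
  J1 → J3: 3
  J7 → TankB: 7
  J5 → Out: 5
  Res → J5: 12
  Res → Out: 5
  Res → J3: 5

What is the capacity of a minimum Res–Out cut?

15

Augment Res→Out: bottleneck 5, flow now 5.
Augment Res→J5→Out: bottleneck 5, flow now 10.
Augment Res→J3→Out: bottleneck 5, flow now 15.
No augmenting path remains; maximum flow = 15.
By max-flow min-cut, the minimum cut capacity equals the max flow.
In the residual graph, reachable from Res: {Res, J5, TankB, J2, J3}.
Min-cut edges: Res→Out (5), J5→Out (5), J3→Out (5); capacity 5 + 5 + 5 = 15.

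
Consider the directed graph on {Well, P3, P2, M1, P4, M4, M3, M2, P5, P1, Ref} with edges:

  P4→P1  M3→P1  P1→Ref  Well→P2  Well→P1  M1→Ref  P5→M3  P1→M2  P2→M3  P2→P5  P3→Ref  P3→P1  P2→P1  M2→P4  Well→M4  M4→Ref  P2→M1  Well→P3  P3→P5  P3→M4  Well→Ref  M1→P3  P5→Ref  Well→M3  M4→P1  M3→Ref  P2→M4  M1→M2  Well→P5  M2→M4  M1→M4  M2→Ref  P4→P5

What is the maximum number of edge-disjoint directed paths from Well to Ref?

Assign every edge capacity 1; by Menger, the answer equals the max flow.
Path Well→Ref (+1); total 1.
Path Well→P3→Ref (+1); total 2.
Path Well→M4→Ref (+1); total 3.
Path Well→M3→Ref (+1); total 4.
Path Well→P5→Ref (+1); total 5.
Path Well→P1→Ref (+1); total 6.
Path Well→P2→M1→Ref (+1); total 7.
No residual Well→Ref path; max flow = 7.
Certifying cut of size 7: {Well→M3, Well→M4, Well→P1, Well→P2, Well→P3, Well→P5, Well→Ref}.

7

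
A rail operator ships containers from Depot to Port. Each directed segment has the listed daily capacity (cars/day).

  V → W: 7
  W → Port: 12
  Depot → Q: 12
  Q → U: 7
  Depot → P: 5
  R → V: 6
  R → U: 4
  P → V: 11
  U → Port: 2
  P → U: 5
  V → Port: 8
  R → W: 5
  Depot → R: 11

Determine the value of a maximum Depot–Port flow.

Augment Depot→P→U→Port: bottleneck 2, flow now 2.
Augment Depot→P→V→Port: bottleneck 3, flow now 5.
Augment Depot→R→V→Port: bottleneck 5, flow now 10.
Augment Depot→R→W→Port: bottleneck 5, flow now 15.
Augment Depot→R→V→W→Port: bottleneck 1, flow now 16.
Augment Depot→Q→U→P→V→W→Port: bottleneck 2, flow now 18. (uses reverse residual edge)
No augmenting path remains; maximum flow = 18.
In the residual graph, reachable from Depot: {Depot, Q, U}.
Min-cut edges: Depot→P (5), Depot→R (11), U→Port (2); capacity 5 + 11 + 2 = 18.
This cut is saturated, so no flow can exceed 18.

18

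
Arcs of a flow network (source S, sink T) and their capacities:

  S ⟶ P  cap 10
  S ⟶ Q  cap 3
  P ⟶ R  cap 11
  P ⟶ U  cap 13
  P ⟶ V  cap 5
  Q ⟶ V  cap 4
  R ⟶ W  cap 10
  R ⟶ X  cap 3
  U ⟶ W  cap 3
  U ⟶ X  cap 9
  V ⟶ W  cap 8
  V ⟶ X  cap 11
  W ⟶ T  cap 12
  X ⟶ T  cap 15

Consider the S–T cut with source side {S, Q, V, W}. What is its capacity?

Edges leaving {S, Q, V, W}: S→P (10), V→X (11), W→T (12).
Cut capacity = 10 + 11 + 12 = 33.

33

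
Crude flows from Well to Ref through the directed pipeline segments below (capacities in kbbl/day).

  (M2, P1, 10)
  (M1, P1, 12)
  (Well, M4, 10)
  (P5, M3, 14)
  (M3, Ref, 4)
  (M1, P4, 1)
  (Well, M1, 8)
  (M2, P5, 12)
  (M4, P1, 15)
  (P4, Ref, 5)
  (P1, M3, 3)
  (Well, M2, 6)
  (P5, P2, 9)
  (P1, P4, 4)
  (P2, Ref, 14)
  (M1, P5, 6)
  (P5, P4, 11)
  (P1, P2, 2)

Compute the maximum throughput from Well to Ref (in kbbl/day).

Augment Well→M1→P4→Ref: bottleneck 1, flow now 1.
Augment Well→M1→P1→P2→Ref: bottleneck 2, flow now 3.
Augment Well→M1→P1→P4→Ref: bottleneck 4, flow now 7.
Augment Well→M1→P1→M3→Ref: bottleneck 1, flow now 8.
Augment Well→M2→P1→M3→Ref: bottleneck 2, flow now 10.
Augment Well→M2→P5→P2→Ref: bottleneck 4, flow now 14.
Augment Well→M4→P1→M1→P5→P2→Ref: bottleneck 5, flow now 19. (uses reverse residual edge)
Augment Well→M4→P1→M1→P5→M3→Ref: bottleneck 1, flow now 20. (uses reverse residual edge)
No augmenting path remains; maximum flow = 20.
In the residual graph, reachable from Well: {Well, M1, M2, M4, P1, P5, P4, M3}.
Min-cut edges: P1→P2 (2), P5→P2 (9), P4→Ref (5), M3→Ref (4); capacity 2 + 9 + 5 + 4 = 20.
This cut is saturated, so no flow can exceed 20.

20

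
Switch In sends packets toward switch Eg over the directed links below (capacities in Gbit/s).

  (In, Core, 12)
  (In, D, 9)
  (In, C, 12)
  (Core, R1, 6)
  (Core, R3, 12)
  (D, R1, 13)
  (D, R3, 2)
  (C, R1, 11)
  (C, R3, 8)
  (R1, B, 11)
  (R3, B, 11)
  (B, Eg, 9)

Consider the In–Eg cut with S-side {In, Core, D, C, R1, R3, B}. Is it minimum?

Given cut capacity: 9 = 9.
Augment In→Core→R1→B→Eg: bottleneck 6, flow now 6.
Augment In→Core→R3→B→Eg: bottleneck 3, flow now 9.
No augmenting path remains; maximum flow = 9.
Cut capacity 9 equals the max flow, so it is a minimum cut.

Yes — it is a minimum cut (capacity 9).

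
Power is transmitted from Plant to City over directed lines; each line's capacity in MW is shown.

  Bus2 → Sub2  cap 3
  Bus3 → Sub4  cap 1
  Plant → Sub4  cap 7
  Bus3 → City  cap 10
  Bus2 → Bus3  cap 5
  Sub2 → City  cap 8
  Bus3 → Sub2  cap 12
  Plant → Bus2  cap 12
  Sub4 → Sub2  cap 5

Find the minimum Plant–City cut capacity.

Augment Plant→Sub4→Sub2→City: bottleneck 5, flow now 5.
Augment Plant→Bus2→Bus3→City: bottleneck 5, flow now 10.
Augment Plant→Bus2→Sub2→City: bottleneck 3, flow now 13.
No augmenting path remains; maximum flow = 13.
By max-flow min-cut, the minimum cut capacity equals the max flow.
In the residual graph, reachable from Plant: {Plant, Sub4, Bus2}.
Min-cut edges: Sub4→Sub2 (5), Bus2→Bus3 (5), Bus2→Sub2 (3); capacity 5 + 5 + 3 = 13.

13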